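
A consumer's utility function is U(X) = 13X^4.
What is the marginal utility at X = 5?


MU = dU/dX = 13*4*X^(4-1)
MU = 52*X^3
At X = 5:
MU = 52 * 5^3
MU = 52 * 125 = 6500

6500


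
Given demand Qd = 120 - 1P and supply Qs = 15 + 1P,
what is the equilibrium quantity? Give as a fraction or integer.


First find equilibrium price:
120 - 1P = 15 + 1P
P* = 105/2 = 105/2
Then substitute into demand:
Q* = 120 - 1 * 105/2 = 135/2

135/2


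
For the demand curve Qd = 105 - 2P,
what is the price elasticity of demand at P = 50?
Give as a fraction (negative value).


dQ/dP = -2
At P = 50: Q = 105 - 2*50 = 5
E = (dQ/dP)(P/Q) = (-2)(50/5) = -20

-20


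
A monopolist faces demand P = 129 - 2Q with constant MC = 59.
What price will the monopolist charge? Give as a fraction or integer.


MR = 129 - 4Q
Set MR = MC: 129 - 4Q = 59
Q* = 35/2
Substitute into demand:
P* = 129 - 2*35/2 = 94

94


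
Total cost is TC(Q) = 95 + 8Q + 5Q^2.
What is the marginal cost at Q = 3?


MC = dTC/dQ = 8 + 2*5*Q
At Q = 3:
MC = 8 + 10*3
MC = 8 + 30 = 38

38


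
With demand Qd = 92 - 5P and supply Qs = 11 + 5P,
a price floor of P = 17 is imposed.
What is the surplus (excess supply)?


At P = 17:
Qd = 92 - 5*17 = 7
Qs = 11 + 5*17 = 96
Surplus = Qs - Qd = 96 - 7 = 89

89


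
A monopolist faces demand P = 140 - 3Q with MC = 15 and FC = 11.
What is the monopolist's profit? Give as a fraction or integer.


MR = MC: 140 - 6Q = 15
Q* = 125/6
P* = 140 - 3*125/6 = 155/2
Profit = (P* - MC)*Q* - FC
= (155/2 - 15)*125/6 - 11
= 125/2*125/6 - 11
= 15625/12 - 11 = 15493/12

15493/12


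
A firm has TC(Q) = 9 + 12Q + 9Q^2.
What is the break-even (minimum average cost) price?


AC(Q) = 9/Q + 12 + 9Q
To minimize: dAC/dQ = -9/Q^2 + 9 = 0
Q^2 = 9/9 = 1
Q* = 1
Min AC = 9/1 + 12 + 9*1
Min AC = 9 + 12 + 9 = 30

30


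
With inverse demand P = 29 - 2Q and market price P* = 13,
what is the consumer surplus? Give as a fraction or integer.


Maximum willingness to pay (at Q=0): P_max = 29
Quantity demanded at P* = 13:
Q* = (29 - 13)/2 = 8
CS = (1/2) * Q* * (P_max - P*)
CS = (1/2) * 8 * (29 - 13)
CS = (1/2) * 8 * 16 = 64

64


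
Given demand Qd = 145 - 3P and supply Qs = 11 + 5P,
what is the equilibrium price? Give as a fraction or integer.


At equilibrium, Qd = Qs.
145 - 3P = 11 + 5P
145 - 11 = 3P + 5P
134 = 8P
P* = 134/8 = 67/4

67/4


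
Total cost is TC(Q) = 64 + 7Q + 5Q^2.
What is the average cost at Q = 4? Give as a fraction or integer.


TC(4) = 64 + 7*4 + 5*4^2
TC(4) = 64 + 28 + 80 = 172
AC = TC/Q = 172/4 = 43

43


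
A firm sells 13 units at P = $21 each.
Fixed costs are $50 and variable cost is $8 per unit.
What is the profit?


Total Revenue = P * Q = 21 * 13 = $273
Total Cost = FC + VC*Q = 50 + 8*13 = $154
Profit = TR - TC = 273 - 154 = $119

$119


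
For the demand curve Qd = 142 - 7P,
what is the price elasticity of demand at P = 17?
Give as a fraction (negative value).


dQ/dP = -7
At P = 17: Q = 142 - 7*17 = 23
E = (dQ/dP)(P/Q) = (-7)(17/23) = -119/23

-119/23


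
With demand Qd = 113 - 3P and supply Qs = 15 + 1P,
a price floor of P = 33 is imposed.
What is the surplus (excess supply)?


At P = 33:
Qd = 113 - 3*33 = 14
Qs = 15 + 1*33 = 48
Surplus = Qs - Qd = 48 - 14 = 34

34


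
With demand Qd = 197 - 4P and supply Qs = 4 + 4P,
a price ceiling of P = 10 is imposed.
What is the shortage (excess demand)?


At P = 10:
Qd = 197 - 4*10 = 157
Qs = 4 + 4*10 = 44
Shortage = Qd - Qs = 157 - 44 = 113

113


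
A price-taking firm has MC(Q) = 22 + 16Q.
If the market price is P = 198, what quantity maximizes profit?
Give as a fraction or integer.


In perfect competition, profit is maximized where P = MC.
198 = 22 + 16Q
176 = 16Q
Q* = 176/16 = 11

11


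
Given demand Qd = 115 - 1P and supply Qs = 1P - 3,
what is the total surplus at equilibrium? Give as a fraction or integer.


Find equilibrium: 115 - 1P = 1P - 3
115 + 3 = 2P
P* = 118/2 = 59
Q* = 1*59 - 3 = 56
Inverse demand: P = 115 - Q/1, so P_max = 115
Inverse supply: P = 3 + Q/1, so P_min = 3
CS = (1/2) * 56 * (115 - 59) = 1568
PS = (1/2) * 56 * (59 - 3) = 1568
TS = CS + PS = 1568 + 1568 = 3136

3136


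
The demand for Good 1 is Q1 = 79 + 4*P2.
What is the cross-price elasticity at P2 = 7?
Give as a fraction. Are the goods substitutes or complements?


dQ1/dP2 = 4
At P2 = 7: Q1 = 79 + 4*7 = 107
Exy = (dQ1/dP2)(P2/Q1) = 4 * 7 / 107 = 28/107
Since Exy > 0, the goods are substitutes.

28/107 (substitutes)


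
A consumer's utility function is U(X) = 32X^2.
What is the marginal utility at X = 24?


MU = dU/dX = 32*2*X^(2-1)
MU = 64*X^1
At X = 24:
MU = 64 * 24^1
MU = 64 * 24 = 1536

1536


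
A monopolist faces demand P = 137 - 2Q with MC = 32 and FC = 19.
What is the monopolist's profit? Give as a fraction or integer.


MR = MC: 137 - 4Q = 32
Q* = 105/4
P* = 137 - 2*105/4 = 169/2
Profit = (P* - MC)*Q* - FC
= (169/2 - 32)*105/4 - 19
= 105/2*105/4 - 19
= 11025/8 - 19 = 10873/8

10873/8


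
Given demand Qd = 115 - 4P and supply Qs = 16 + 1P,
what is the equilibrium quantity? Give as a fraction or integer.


First find equilibrium price:
115 - 4P = 16 + 1P
P* = 99/5 = 99/5
Then substitute into demand:
Q* = 115 - 4 * 99/5 = 179/5

179/5


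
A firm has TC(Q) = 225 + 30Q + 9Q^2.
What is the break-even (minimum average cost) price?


AC(Q) = 225/Q + 30 + 9Q
To minimize: dAC/dQ = -225/Q^2 + 9 = 0
Q^2 = 225/9 = 25
Q* = 5
Min AC = 225/5 + 30 + 9*5
Min AC = 45 + 30 + 45 = 120

120


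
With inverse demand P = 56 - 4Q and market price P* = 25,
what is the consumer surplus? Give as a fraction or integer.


Maximum willingness to pay (at Q=0): P_max = 56
Quantity demanded at P* = 25:
Q* = (56 - 25)/4 = 31/4
CS = (1/2) * Q* * (P_max - P*)
CS = (1/2) * 31/4 * (56 - 25)
CS = (1/2) * 31/4 * 31 = 961/8

961/8


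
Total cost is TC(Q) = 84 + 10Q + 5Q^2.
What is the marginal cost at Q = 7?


MC = dTC/dQ = 10 + 2*5*Q
At Q = 7:
MC = 10 + 10*7
MC = 10 + 70 = 80

80


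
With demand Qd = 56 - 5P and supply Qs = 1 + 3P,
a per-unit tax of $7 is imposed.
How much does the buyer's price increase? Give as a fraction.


With a per-unit tax, the buyer's price increase depends on relative slopes.
Supply slope: d = 3, Demand slope: b = 5
Buyer's price increase = d * tax / (b + d)
= 3 * 7 / (5 + 3)
= 21 / 8 = 21/8

21/8


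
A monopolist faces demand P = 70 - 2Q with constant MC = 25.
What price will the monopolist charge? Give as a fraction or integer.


MR = 70 - 4Q
Set MR = MC: 70 - 4Q = 25
Q* = 45/4
Substitute into demand:
P* = 70 - 2*45/4 = 95/2

95/2


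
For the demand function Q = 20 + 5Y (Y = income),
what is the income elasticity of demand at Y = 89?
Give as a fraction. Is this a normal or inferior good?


dQ/dY = 5
At Y = 89: Q = 20 + 5*89 = 465
Ey = (dQ/dY)(Y/Q) = 5 * 89 / 465 = 89/93
Since Ey > 0, this is a normal good.

89/93 (normal good)


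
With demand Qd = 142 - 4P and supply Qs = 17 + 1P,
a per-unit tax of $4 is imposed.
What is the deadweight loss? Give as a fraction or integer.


Pre-tax equilibrium quantity: Q* = 42
Post-tax equilibrium quantity: Q_tax = 194/5
Reduction in quantity: Q* - Q_tax = 16/5
DWL = (1/2) * tax * (Q* - Q_tax)
DWL = (1/2) * 4 * 16/5 = 32/5

32/5


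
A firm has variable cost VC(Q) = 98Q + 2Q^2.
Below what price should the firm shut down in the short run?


AVC(Q) = VC(Q)/Q = 98 + 2Q
AVC is increasing in Q, so minimum AVC is at Q -> 0+.
Min AVC = 98
The firm should shut down if P < 98.

98


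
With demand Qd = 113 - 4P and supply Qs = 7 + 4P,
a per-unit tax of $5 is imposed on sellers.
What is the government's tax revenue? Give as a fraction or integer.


With tax on sellers, new supply: Qs' = 7 + 4(P - 5)
= 4P - 13
New equilibrium quantity:
Q_new = 50
Tax revenue = tax * Q_new = 5 * 50 = 250

250


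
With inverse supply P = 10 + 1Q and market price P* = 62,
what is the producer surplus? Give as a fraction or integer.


Minimum supply price (at Q=0): P_min = 10
Quantity supplied at P* = 62:
Q* = (62 - 10)/1 = 52
PS = (1/2) * Q* * (P* - P_min)
PS = (1/2) * 52 * (62 - 10)
PS = (1/2) * 52 * 52 = 1352

1352


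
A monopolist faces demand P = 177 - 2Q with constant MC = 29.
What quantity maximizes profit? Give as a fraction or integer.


TR = P*Q = (177 - 2Q)Q = 177Q - 2Q^2
MR = dTR/dQ = 177 - 4Q
Set MR = MC:
177 - 4Q = 29
148 = 4Q
Q* = 148/4 = 37

37


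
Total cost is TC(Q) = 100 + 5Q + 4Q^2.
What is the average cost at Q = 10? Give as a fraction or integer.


TC(10) = 100 + 5*10 + 4*10^2
TC(10) = 100 + 50 + 400 = 550
AC = TC/Q = 550/10 = 55

55


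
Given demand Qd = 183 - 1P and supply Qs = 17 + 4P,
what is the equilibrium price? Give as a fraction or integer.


At equilibrium, Qd = Qs.
183 - 1P = 17 + 4P
183 - 17 = 1P + 4P
166 = 5P
P* = 166/5 = 166/5

166/5


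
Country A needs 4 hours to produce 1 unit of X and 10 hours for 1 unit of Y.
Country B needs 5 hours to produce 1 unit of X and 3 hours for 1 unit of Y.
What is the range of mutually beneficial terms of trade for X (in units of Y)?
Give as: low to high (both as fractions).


Opportunity cost of X for Country A = hours_X / hours_Y = 4/10 = 2/5 units of Y
Opportunity cost of X for Country B = hours_X / hours_Y = 5/3 = 5/3 units of Y
Terms of trade must be between the two opportunity costs.
Range: 2/5 to 5/3

2/5 to 5/3


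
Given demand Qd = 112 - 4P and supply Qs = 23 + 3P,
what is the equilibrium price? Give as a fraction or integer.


At equilibrium, Qd = Qs.
112 - 4P = 23 + 3P
112 - 23 = 4P + 3P
89 = 7P
P* = 89/7 = 89/7

89/7


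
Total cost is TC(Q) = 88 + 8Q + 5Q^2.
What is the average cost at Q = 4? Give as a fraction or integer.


TC(4) = 88 + 8*4 + 5*4^2
TC(4) = 88 + 32 + 80 = 200
AC = TC/Q = 200/4 = 50

50


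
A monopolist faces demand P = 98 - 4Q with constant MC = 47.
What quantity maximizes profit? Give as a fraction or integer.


TR = P*Q = (98 - 4Q)Q = 98Q - 4Q^2
MR = dTR/dQ = 98 - 8Q
Set MR = MC:
98 - 8Q = 47
51 = 8Q
Q* = 51/8 = 51/8

51/8


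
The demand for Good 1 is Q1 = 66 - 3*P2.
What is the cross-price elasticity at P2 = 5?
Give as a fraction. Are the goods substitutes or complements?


dQ1/dP2 = -3
At P2 = 5: Q1 = 66 - 3*5 = 51
Exy = (dQ1/dP2)(P2/Q1) = -3 * 5 / 51 = -5/17
Since Exy < 0, the goods are complements.

-5/17 (complements)


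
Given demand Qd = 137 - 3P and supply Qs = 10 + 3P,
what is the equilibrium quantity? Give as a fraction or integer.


First find equilibrium price:
137 - 3P = 10 + 3P
P* = 127/6 = 127/6
Then substitute into demand:
Q* = 137 - 3 * 127/6 = 147/2

147/2


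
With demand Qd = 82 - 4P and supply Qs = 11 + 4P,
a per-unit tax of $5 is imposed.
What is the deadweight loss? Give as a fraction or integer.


Pre-tax equilibrium quantity: Q* = 93/2
Post-tax equilibrium quantity: Q_tax = 73/2
Reduction in quantity: Q* - Q_tax = 10
DWL = (1/2) * tax * (Q* - Q_tax)
DWL = (1/2) * 5 * 10 = 25

25


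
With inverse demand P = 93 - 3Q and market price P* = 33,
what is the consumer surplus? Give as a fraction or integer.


Maximum willingness to pay (at Q=0): P_max = 93
Quantity demanded at P* = 33:
Q* = (93 - 33)/3 = 20
CS = (1/2) * Q* * (P_max - P*)
CS = (1/2) * 20 * (93 - 33)
CS = (1/2) * 20 * 60 = 600

600


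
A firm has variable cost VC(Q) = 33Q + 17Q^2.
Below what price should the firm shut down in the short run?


AVC(Q) = VC(Q)/Q = 33 + 17Q
AVC is increasing in Q, so minimum AVC is at Q -> 0+.
Min AVC = 33
The firm should shut down if P < 33.

33


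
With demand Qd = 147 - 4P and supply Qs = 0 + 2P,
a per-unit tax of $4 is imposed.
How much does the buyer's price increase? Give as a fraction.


With a per-unit tax, the buyer's price increase depends on relative slopes.
Supply slope: d = 2, Demand slope: b = 4
Buyer's price increase = d * tax / (b + d)
= 2 * 4 / (4 + 2)
= 8 / 6 = 4/3

4/3


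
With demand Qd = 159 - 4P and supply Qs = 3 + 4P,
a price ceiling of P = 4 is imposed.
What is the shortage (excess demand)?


At P = 4:
Qd = 159 - 4*4 = 143
Qs = 3 + 4*4 = 19
Shortage = Qd - Qs = 143 - 19 = 124

124


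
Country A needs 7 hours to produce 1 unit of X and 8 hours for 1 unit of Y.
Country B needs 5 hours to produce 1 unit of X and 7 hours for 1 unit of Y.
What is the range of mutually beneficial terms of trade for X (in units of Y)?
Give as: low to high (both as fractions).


Opportunity cost of X for Country A = hours_X / hours_Y = 7/8 = 7/8 units of Y
Opportunity cost of X for Country B = hours_X / hours_Y = 5/7 = 5/7 units of Y
Terms of trade must be between the two opportunity costs.
Range: 5/7 to 7/8

5/7 to 7/8


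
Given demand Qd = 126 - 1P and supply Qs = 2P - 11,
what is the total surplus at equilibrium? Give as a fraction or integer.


Find equilibrium: 126 - 1P = 2P - 11
126 + 11 = 3P
P* = 137/3 = 137/3
Q* = 2*137/3 - 11 = 241/3
Inverse demand: P = 126 - Q/1, so P_max = 126
Inverse supply: P = 11/2 + Q/2, so P_min = 11/2
CS = (1/2) * 241/3 * (126 - 137/3) = 58081/18
PS = (1/2) * 241/3 * (137/3 - 11/2) = 58081/36
TS = CS + PS = 58081/18 + 58081/36 = 58081/12

58081/12


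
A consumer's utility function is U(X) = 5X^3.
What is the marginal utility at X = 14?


MU = dU/dX = 5*3*X^(3-1)
MU = 15*X^2
At X = 14:
MU = 15 * 14^2
MU = 15 * 196 = 2940

2940


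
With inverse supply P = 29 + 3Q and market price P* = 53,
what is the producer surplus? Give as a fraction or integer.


Minimum supply price (at Q=0): P_min = 29
Quantity supplied at P* = 53:
Q* = (53 - 29)/3 = 8
PS = (1/2) * Q* * (P* - P_min)
PS = (1/2) * 8 * (53 - 29)
PS = (1/2) * 8 * 24 = 96

96


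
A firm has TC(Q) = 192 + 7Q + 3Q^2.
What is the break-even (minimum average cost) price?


AC(Q) = 192/Q + 7 + 3Q
To minimize: dAC/dQ = -192/Q^2 + 3 = 0
Q^2 = 192/3 = 64
Q* = 8
Min AC = 192/8 + 7 + 3*8
Min AC = 24 + 7 + 24 = 55

55


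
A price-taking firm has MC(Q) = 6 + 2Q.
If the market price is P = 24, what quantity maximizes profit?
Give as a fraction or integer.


In perfect competition, profit is maximized where P = MC.
24 = 6 + 2Q
18 = 2Q
Q* = 18/2 = 9

9


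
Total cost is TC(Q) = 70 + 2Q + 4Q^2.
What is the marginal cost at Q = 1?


MC = dTC/dQ = 2 + 2*4*Q
At Q = 1:
MC = 2 + 8*1
MC = 2 + 8 = 10

10


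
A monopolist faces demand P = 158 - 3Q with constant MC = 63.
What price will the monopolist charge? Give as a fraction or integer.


MR = 158 - 6Q
Set MR = MC: 158 - 6Q = 63
Q* = 95/6
Substitute into demand:
P* = 158 - 3*95/6 = 221/2

221/2


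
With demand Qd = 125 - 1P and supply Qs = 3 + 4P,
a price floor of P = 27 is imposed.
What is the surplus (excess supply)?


At P = 27:
Qd = 125 - 1*27 = 98
Qs = 3 + 4*27 = 111
Surplus = Qs - Qd = 111 - 98 = 13

13


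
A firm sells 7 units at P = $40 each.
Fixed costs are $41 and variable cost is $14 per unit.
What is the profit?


Total Revenue = P * Q = 40 * 7 = $280
Total Cost = FC + VC*Q = 41 + 14*7 = $139
Profit = TR - TC = 280 - 139 = $141

$141


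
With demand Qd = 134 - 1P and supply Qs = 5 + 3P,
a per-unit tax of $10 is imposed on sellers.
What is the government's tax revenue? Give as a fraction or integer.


With tax on sellers, new supply: Qs' = 5 + 3(P - 10)
= 3P - 25
New equilibrium quantity:
Q_new = 377/4
Tax revenue = tax * Q_new = 10 * 377/4 = 1885/2

1885/2


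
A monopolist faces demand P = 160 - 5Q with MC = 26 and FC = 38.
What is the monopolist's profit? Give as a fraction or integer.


MR = MC: 160 - 10Q = 26
Q* = 67/5
P* = 160 - 5*67/5 = 93
Profit = (P* - MC)*Q* - FC
= (93 - 26)*67/5 - 38
= 67*67/5 - 38
= 4489/5 - 38 = 4299/5

4299/5


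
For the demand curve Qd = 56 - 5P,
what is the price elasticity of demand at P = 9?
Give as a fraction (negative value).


dQ/dP = -5
At P = 9: Q = 56 - 5*9 = 11
E = (dQ/dP)(P/Q) = (-5)(9/11) = -45/11

-45/11


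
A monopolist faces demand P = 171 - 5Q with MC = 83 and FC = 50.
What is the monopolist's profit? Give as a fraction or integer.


MR = MC: 171 - 10Q = 83
Q* = 44/5
P* = 171 - 5*44/5 = 127
Profit = (P* - MC)*Q* - FC
= (127 - 83)*44/5 - 50
= 44*44/5 - 50
= 1936/5 - 50 = 1686/5

1686/5


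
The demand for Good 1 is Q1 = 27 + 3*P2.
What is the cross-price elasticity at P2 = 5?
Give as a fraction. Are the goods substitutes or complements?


dQ1/dP2 = 3
At P2 = 5: Q1 = 27 + 3*5 = 42
Exy = (dQ1/dP2)(P2/Q1) = 3 * 5 / 42 = 5/14
Since Exy > 0, the goods are substitutes.

5/14 (substitutes)


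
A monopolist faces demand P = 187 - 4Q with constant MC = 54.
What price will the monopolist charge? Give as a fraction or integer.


MR = 187 - 8Q
Set MR = MC: 187 - 8Q = 54
Q* = 133/8
Substitute into demand:
P* = 187 - 4*133/8 = 241/2

241/2


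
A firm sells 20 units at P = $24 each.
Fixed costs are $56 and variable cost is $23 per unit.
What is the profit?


Total Revenue = P * Q = 24 * 20 = $480
Total Cost = FC + VC*Q = 56 + 23*20 = $516
Profit = TR - TC = 480 - 516 = $-36

$-36


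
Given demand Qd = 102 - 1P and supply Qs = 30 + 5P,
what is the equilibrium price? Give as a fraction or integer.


At equilibrium, Qd = Qs.
102 - 1P = 30 + 5P
102 - 30 = 1P + 5P
72 = 6P
P* = 72/6 = 12

12


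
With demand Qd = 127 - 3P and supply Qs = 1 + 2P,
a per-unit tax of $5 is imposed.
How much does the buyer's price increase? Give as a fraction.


With a per-unit tax, the buyer's price increase depends on relative slopes.
Supply slope: d = 2, Demand slope: b = 3
Buyer's price increase = d * tax / (b + d)
= 2 * 5 / (3 + 2)
= 10 / 5 = 2

2


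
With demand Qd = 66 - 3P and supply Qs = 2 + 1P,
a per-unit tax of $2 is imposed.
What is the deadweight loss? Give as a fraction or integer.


Pre-tax equilibrium quantity: Q* = 18
Post-tax equilibrium quantity: Q_tax = 33/2
Reduction in quantity: Q* - Q_tax = 3/2
DWL = (1/2) * tax * (Q* - Q_tax)
DWL = (1/2) * 2 * 3/2 = 3/2

3/2


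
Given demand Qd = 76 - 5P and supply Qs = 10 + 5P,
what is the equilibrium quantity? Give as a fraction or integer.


First find equilibrium price:
76 - 5P = 10 + 5P
P* = 66/10 = 33/5
Then substitute into demand:
Q* = 76 - 5 * 33/5 = 43

43


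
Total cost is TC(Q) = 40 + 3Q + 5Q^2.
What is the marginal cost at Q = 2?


MC = dTC/dQ = 3 + 2*5*Q
At Q = 2:
MC = 3 + 10*2
MC = 3 + 20 = 23

23


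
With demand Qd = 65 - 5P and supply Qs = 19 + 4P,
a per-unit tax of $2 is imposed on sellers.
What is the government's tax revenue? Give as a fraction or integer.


With tax on sellers, new supply: Qs' = 19 + 4(P - 2)
= 11 + 4P
New equilibrium quantity:
Q_new = 35
Tax revenue = tax * Q_new = 2 * 35 = 70

70


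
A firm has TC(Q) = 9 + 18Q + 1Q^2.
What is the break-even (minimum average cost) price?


AC(Q) = 9/Q + 18 + 1Q
To minimize: dAC/dQ = -9/Q^2 + 1 = 0
Q^2 = 9/1 = 9
Q* = 3
Min AC = 9/3 + 18 + 1*3
Min AC = 3 + 18 + 3 = 24

24


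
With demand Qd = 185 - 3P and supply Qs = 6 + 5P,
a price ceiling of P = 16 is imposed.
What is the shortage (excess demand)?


At P = 16:
Qd = 185 - 3*16 = 137
Qs = 6 + 5*16 = 86
Shortage = Qd - Qs = 137 - 86 = 51

51


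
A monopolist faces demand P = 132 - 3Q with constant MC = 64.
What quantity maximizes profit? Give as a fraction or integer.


TR = P*Q = (132 - 3Q)Q = 132Q - 3Q^2
MR = dTR/dQ = 132 - 6Q
Set MR = MC:
132 - 6Q = 64
68 = 6Q
Q* = 68/6 = 34/3

34/3


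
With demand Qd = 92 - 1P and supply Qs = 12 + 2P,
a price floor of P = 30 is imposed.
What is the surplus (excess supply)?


At P = 30:
Qd = 92 - 1*30 = 62
Qs = 12 + 2*30 = 72
Surplus = Qs - Qd = 72 - 62 = 10

10


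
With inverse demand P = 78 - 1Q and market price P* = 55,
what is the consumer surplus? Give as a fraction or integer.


Maximum willingness to pay (at Q=0): P_max = 78
Quantity demanded at P* = 55:
Q* = (78 - 55)/1 = 23
CS = (1/2) * Q* * (P_max - P*)
CS = (1/2) * 23 * (78 - 55)
CS = (1/2) * 23 * 23 = 529/2

529/2


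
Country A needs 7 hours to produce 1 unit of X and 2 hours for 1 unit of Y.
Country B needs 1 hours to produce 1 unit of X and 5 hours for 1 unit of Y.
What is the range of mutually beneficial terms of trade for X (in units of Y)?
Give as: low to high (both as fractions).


Opportunity cost of X for Country A = hours_X / hours_Y = 7/2 = 7/2 units of Y
Opportunity cost of X for Country B = hours_X / hours_Y = 1/5 = 1/5 units of Y
Terms of trade must be between the two opportunity costs.
Range: 1/5 to 7/2

1/5 to 7/2


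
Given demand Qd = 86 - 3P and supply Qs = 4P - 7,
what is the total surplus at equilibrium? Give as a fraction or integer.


Find equilibrium: 86 - 3P = 4P - 7
86 + 7 = 7P
P* = 93/7 = 93/7
Q* = 4*93/7 - 7 = 323/7
Inverse demand: P = 86/3 - Q/3, so P_max = 86/3
Inverse supply: P = 7/4 + Q/4, so P_min = 7/4
CS = (1/2) * 323/7 * (86/3 - 93/7) = 104329/294
PS = (1/2) * 323/7 * (93/7 - 7/4) = 104329/392
TS = CS + PS = 104329/294 + 104329/392 = 104329/168

104329/168


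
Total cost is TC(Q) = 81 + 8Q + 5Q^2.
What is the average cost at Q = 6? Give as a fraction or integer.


TC(6) = 81 + 8*6 + 5*6^2
TC(6) = 81 + 48 + 180 = 309
AC = TC/Q = 309/6 = 103/2

103/2


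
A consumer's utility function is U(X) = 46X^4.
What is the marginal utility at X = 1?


MU = dU/dX = 46*4*X^(4-1)
MU = 184*X^3
At X = 1:
MU = 184 * 1^3
MU = 184 * 1 = 184

184


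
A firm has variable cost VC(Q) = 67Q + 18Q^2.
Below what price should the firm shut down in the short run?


AVC(Q) = VC(Q)/Q = 67 + 18Q
AVC is increasing in Q, so minimum AVC is at Q -> 0+.
Min AVC = 67
The firm should shut down if P < 67.

67


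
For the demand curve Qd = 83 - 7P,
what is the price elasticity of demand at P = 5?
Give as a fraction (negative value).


dQ/dP = -7
At P = 5: Q = 83 - 7*5 = 48
E = (dQ/dP)(P/Q) = (-7)(5/48) = -35/48

-35/48


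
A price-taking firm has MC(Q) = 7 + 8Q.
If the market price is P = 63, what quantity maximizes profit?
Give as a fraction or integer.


In perfect competition, profit is maximized where P = MC.
63 = 7 + 8Q
56 = 8Q
Q* = 56/8 = 7

7


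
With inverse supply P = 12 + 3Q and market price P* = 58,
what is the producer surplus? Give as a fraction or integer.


Minimum supply price (at Q=0): P_min = 12
Quantity supplied at P* = 58:
Q* = (58 - 12)/3 = 46/3
PS = (1/2) * Q* * (P* - P_min)
PS = (1/2) * 46/3 * (58 - 12)
PS = (1/2) * 46/3 * 46 = 1058/3

1058/3


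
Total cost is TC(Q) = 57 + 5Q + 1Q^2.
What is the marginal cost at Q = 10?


MC = dTC/dQ = 5 + 2*1*Q
At Q = 10:
MC = 5 + 2*10
MC = 5 + 20 = 25

25


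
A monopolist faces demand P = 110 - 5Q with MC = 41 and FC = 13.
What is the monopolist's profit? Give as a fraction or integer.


MR = MC: 110 - 10Q = 41
Q* = 69/10
P* = 110 - 5*69/10 = 151/2
Profit = (P* - MC)*Q* - FC
= (151/2 - 41)*69/10 - 13
= 69/2*69/10 - 13
= 4761/20 - 13 = 4501/20

4501/20


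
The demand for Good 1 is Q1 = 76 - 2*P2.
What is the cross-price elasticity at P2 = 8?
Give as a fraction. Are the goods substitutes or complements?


dQ1/dP2 = -2
At P2 = 8: Q1 = 76 - 2*8 = 60
Exy = (dQ1/dP2)(P2/Q1) = -2 * 8 / 60 = -4/15
Since Exy < 0, the goods are complements.

-4/15 (complements)


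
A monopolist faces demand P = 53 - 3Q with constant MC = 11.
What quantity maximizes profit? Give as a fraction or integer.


TR = P*Q = (53 - 3Q)Q = 53Q - 3Q^2
MR = dTR/dQ = 53 - 6Q
Set MR = MC:
53 - 6Q = 11
42 = 6Q
Q* = 42/6 = 7

7


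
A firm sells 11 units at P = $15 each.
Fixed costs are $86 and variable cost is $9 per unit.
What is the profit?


Total Revenue = P * Q = 15 * 11 = $165
Total Cost = FC + VC*Q = 86 + 9*11 = $185
Profit = TR - TC = 165 - 185 = $-20

$-20


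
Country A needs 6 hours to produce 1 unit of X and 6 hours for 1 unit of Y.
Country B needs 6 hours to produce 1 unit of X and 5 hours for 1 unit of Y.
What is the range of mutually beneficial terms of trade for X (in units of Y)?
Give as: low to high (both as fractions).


Opportunity cost of X for Country A = hours_X / hours_Y = 6/6 = 1 units of Y
Opportunity cost of X for Country B = hours_X / hours_Y = 6/5 = 6/5 units of Y
Terms of trade must be between the two opportunity costs.
Range: 1 to 6/5

1 to 6/5


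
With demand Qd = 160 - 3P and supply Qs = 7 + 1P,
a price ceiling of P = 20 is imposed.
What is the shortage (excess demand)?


At P = 20:
Qd = 160 - 3*20 = 100
Qs = 7 + 1*20 = 27
Shortage = Qd - Qs = 100 - 27 = 73

73


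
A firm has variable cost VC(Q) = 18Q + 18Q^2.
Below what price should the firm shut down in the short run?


AVC(Q) = VC(Q)/Q = 18 + 18Q
AVC is increasing in Q, so minimum AVC is at Q -> 0+.
Min AVC = 18
The firm should shut down if P < 18.

18


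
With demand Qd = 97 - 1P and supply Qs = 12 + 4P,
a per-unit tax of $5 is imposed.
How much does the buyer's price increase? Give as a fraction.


With a per-unit tax, the buyer's price increase depends on relative slopes.
Supply slope: d = 4, Demand slope: b = 1
Buyer's price increase = d * tax / (b + d)
= 4 * 5 / (1 + 4)
= 20 / 5 = 4

4


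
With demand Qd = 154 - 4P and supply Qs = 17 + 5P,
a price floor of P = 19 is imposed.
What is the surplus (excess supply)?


At P = 19:
Qd = 154 - 4*19 = 78
Qs = 17 + 5*19 = 112
Surplus = Qs - Qd = 112 - 78 = 34

34


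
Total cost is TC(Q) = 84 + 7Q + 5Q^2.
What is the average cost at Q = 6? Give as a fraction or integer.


TC(6) = 84 + 7*6 + 5*6^2
TC(6) = 84 + 42 + 180 = 306
AC = TC/Q = 306/6 = 51

51


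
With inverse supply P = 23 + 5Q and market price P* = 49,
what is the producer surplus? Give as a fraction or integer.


Minimum supply price (at Q=0): P_min = 23
Quantity supplied at P* = 49:
Q* = (49 - 23)/5 = 26/5
PS = (1/2) * Q* * (P* - P_min)
PS = (1/2) * 26/5 * (49 - 23)
PS = (1/2) * 26/5 * 26 = 338/5

338/5


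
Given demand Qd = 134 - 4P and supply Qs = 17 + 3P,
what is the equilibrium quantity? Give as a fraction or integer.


First find equilibrium price:
134 - 4P = 17 + 3P
P* = 117/7 = 117/7
Then substitute into demand:
Q* = 134 - 4 * 117/7 = 470/7

470/7


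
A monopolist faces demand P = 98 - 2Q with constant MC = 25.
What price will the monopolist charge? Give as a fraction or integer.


MR = 98 - 4Q
Set MR = MC: 98 - 4Q = 25
Q* = 73/4
Substitute into demand:
P* = 98 - 2*73/4 = 123/2

123/2


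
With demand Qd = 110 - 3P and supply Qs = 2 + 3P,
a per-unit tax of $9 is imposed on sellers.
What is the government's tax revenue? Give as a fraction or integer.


With tax on sellers, new supply: Qs' = 2 + 3(P - 9)
= 3P - 25
New equilibrium quantity:
Q_new = 85/2
Tax revenue = tax * Q_new = 9 * 85/2 = 765/2

765/2


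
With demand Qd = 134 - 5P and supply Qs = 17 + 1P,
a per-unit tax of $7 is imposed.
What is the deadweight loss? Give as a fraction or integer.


Pre-tax equilibrium quantity: Q* = 73/2
Post-tax equilibrium quantity: Q_tax = 92/3
Reduction in quantity: Q* - Q_tax = 35/6
DWL = (1/2) * tax * (Q* - Q_tax)
DWL = (1/2) * 7 * 35/6 = 245/12

245/12


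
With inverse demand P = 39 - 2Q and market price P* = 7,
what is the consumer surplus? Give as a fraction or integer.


Maximum willingness to pay (at Q=0): P_max = 39
Quantity demanded at P* = 7:
Q* = (39 - 7)/2 = 16
CS = (1/2) * Q* * (P_max - P*)
CS = (1/2) * 16 * (39 - 7)
CS = (1/2) * 16 * 32 = 256

256


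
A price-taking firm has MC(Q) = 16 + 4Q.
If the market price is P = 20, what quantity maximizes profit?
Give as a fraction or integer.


In perfect competition, profit is maximized where P = MC.
20 = 16 + 4Q
4 = 4Q
Q* = 4/4 = 1

1


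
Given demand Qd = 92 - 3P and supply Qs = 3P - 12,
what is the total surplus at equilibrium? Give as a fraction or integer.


Find equilibrium: 92 - 3P = 3P - 12
92 + 12 = 6P
P* = 104/6 = 52/3
Q* = 3*52/3 - 12 = 40
Inverse demand: P = 92/3 - Q/3, so P_max = 92/3
Inverse supply: P = 4 + Q/3, so P_min = 4
CS = (1/2) * 40 * (92/3 - 52/3) = 800/3
PS = (1/2) * 40 * (52/3 - 4) = 800/3
TS = CS + PS = 800/3 + 800/3 = 1600/3

1600/3


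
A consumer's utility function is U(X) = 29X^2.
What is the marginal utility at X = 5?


MU = dU/dX = 29*2*X^(2-1)
MU = 58*X^1
At X = 5:
MU = 58 * 5^1
MU = 58 * 5 = 290

290


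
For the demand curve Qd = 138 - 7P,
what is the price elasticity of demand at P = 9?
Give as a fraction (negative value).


dQ/dP = -7
At P = 9: Q = 138 - 7*9 = 75
E = (dQ/dP)(P/Q) = (-7)(9/75) = -21/25

-21/25


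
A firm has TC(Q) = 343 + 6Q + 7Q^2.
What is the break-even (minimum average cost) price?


AC(Q) = 343/Q + 6 + 7Q
To minimize: dAC/dQ = -343/Q^2 + 7 = 0
Q^2 = 343/7 = 49
Q* = 7
Min AC = 343/7 + 6 + 7*7
Min AC = 49 + 6 + 49 = 104

104


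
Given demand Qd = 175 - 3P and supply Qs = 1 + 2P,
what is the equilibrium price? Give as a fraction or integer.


At equilibrium, Qd = Qs.
175 - 3P = 1 + 2P
175 - 1 = 3P + 2P
174 = 5P
P* = 174/5 = 174/5

174/5


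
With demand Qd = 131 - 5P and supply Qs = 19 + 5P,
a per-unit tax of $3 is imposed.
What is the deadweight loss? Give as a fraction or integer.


Pre-tax equilibrium quantity: Q* = 75
Post-tax equilibrium quantity: Q_tax = 135/2
Reduction in quantity: Q* - Q_tax = 15/2
DWL = (1/2) * tax * (Q* - Q_tax)
DWL = (1/2) * 3 * 15/2 = 45/4

45/4


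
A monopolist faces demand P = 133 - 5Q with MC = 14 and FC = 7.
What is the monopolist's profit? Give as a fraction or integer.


MR = MC: 133 - 10Q = 14
Q* = 119/10
P* = 133 - 5*119/10 = 147/2
Profit = (P* - MC)*Q* - FC
= (147/2 - 14)*119/10 - 7
= 119/2*119/10 - 7
= 14161/20 - 7 = 14021/20

14021/20


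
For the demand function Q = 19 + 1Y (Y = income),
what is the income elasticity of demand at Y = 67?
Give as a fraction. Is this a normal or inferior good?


dQ/dY = 1
At Y = 67: Q = 19 + 1*67 = 86
Ey = (dQ/dY)(Y/Q) = 1 * 67 / 86 = 67/86
Since Ey > 0, this is a normal good.

67/86 (normal good)


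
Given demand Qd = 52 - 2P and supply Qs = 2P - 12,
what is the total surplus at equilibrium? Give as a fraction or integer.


Find equilibrium: 52 - 2P = 2P - 12
52 + 12 = 4P
P* = 64/4 = 16
Q* = 2*16 - 12 = 20
Inverse demand: P = 26 - Q/2, so P_max = 26
Inverse supply: P = 6 + Q/2, so P_min = 6
CS = (1/2) * 20 * (26 - 16) = 100
PS = (1/2) * 20 * (16 - 6) = 100
TS = CS + PS = 100 + 100 = 200

200


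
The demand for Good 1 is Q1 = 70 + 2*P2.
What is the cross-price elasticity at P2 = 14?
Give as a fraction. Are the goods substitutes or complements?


dQ1/dP2 = 2
At P2 = 14: Q1 = 70 + 2*14 = 98
Exy = (dQ1/dP2)(P2/Q1) = 2 * 14 / 98 = 2/7
Since Exy > 0, the goods are substitutes.

2/7 (substitutes)


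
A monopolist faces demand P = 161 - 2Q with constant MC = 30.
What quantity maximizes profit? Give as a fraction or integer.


TR = P*Q = (161 - 2Q)Q = 161Q - 2Q^2
MR = dTR/dQ = 161 - 4Q
Set MR = MC:
161 - 4Q = 30
131 = 4Q
Q* = 131/4 = 131/4

131/4


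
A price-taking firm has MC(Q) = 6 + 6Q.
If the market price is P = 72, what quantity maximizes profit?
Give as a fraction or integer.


In perfect competition, profit is maximized where P = MC.
72 = 6 + 6Q
66 = 6Q
Q* = 66/6 = 11

11


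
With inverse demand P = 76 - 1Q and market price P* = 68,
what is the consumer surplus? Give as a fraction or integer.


Maximum willingness to pay (at Q=0): P_max = 76
Quantity demanded at P* = 68:
Q* = (76 - 68)/1 = 8
CS = (1/2) * Q* * (P_max - P*)
CS = (1/2) * 8 * (76 - 68)
CS = (1/2) * 8 * 8 = 32

32


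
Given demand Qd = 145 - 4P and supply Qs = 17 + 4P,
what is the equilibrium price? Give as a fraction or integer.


At equilibrium, Qd = Qs.
145 - 4P = 17 + 4P
145 - 17 = 4P + 4P
128 = 8P
P* = 128/8 = 16

16


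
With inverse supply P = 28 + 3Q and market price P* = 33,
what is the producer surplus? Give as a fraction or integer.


Minimum supply price (at Q=0): P_min = 28
Quantity supplied at P* = 33:
Q* = (33 - 28)/3 = 5/3
PS = (1/2) * Q* * (P* - P_min)
PS = (1/2) * 5/3 * (33 - 28)
PS = (1/2) * 5/3 * 5 = 25/6

25/6


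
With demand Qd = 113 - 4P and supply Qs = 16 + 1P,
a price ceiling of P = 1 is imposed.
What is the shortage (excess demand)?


At P = 1:
Qd = 113 - 4*1 = 109
Qs = 16 + 1*1 = 17
Shortage = Qd - Qs = 109 - 17 = 92

92


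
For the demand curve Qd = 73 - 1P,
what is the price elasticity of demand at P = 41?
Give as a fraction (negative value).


dQ/dP = -1
At P = 41: Q = 73 - 1*41 = 32
E = (dQ/dP)(P/Q) = (-1)(41/32) = -41/32

-41/32


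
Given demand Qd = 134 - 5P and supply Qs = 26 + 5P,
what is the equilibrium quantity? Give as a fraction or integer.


First find equilibrium price:
134 - 5P = 26 + 5P
P* = 108/10 = 54/5
Then substitute into demand:
Q* = 134 - 5 * 54/5 = 80

80


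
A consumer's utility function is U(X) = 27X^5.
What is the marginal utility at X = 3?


MU = dU/dX = 27*5*X^(5-1)
MU = 135*X^4
At X = 3:
MU = 135 * 3^4
MU = 135 * 81 = 10935

10935


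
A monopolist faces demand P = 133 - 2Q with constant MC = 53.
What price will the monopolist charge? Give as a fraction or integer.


MR = 133 - 4Q
Set MR = MC: 133 - 4Q = 53
Q* = 20
Substitute into demand:
P* = 133 - 2*20 = 93

93


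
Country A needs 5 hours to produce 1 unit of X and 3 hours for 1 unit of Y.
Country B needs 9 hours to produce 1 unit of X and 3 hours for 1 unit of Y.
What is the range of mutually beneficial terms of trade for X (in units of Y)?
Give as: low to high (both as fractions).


Opportunity cost of X for Country A = hours_X / hours_Y = 5/3 = 5/3 units of Y
Opportunity cost of X for Country B = hours_X / hours_Y = 9/3 = 3 units of Y
Terms of trade must be between the two opportunity costs.
Range: 5/3 to 3

5/3 to 3


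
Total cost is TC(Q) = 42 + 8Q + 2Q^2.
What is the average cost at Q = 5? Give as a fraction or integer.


TC(5) = 42 + 8*5 + 2*5^2
TC(5) = 42 + 40 + 50 = 132
AC = TC/Q = 132/5 = 132/5

132/5


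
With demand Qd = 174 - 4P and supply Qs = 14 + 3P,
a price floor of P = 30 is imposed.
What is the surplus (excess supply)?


At P = 30:
Qd = 174 - 4*30 = 54
Qs = 14 + 3*30 = 104
Surplus = Qs - Qd = 104 - 54 = 50

50


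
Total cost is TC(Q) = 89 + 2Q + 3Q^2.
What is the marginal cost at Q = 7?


MC = dTC/dQ = 2 + 2*3*Q
At Q = 7:
MC = 2 + 6*7
MC = 2 + 42 = 44

44


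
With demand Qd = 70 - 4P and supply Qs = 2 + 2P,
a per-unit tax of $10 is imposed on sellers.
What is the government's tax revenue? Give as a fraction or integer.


With tax on sellers, new supply: Qs' = 2 + 2(P - 10)
= 2P - 18
New equilibrium quantity:
Q_new = 34/3
Tax revenue = tax * Q_new = 10 * 34/3 = 340/3

340/3


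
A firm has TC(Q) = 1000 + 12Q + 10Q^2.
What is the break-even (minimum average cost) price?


AC(Q) = 1000/Q + 12 + 10Q
To minimize: dAC/dQ = -1000/Q^2 + 10 = 0
Q^2 = 1000/10 = 100
Q* = 10
Min AC = 1000/10 + 12 + 10*10
Min AC = 100 + 12 + 100 = 212

212


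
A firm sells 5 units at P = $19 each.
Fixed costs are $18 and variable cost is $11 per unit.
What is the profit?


Total Revenue = P * Q = 19 * 5 = $95
Total Cost = FC + VC*Q = 18 + 11*5 = $73
Profit = TR - TC = 95 - 73 = $22

$22


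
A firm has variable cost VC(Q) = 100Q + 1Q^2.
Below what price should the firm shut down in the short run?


AVC(Q) = VC(Q)/Q = 100 + 1Q
AVC is increasing in Q, so minimum AVC is at Q -> 0+.
Min AVC = 100
The firm should shut down if P < 100.

100


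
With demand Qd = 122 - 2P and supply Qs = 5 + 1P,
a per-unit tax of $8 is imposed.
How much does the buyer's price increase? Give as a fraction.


With a per-unit tax, the buyer's price increase depends on relative slopes.
Supply slope: d = 1, Demand slope: b = 2
Buyer's price increase = d * tax / (b + d)
= 1 * 8 / (2 + 1)
= 8 / 3 = 8/3

8/3


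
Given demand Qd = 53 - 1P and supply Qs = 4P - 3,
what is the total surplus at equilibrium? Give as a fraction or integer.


Find equilibrium: 53 - 1P = 4P - 3
53 + 3 = 5P
P* = 56/5 = 56/5
Q* = 4*56/5 - 3 = 209/5
Inverse demand: P = 53 - Q/1, so P_max = 53
Inverse supply: P = 3/4 + Q/4, so P_min = 3/4
CS = (1/2) * 209/5 * (53 - 56/5) = 43681/50
PS = (1/2) * 209/5 * (56/5 - 3/4) = 43681/200
TS = CS + PS = 43681/50 + 43681/200 = 43681/40

43681/40


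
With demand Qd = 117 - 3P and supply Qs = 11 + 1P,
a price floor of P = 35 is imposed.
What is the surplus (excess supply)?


At P = 35:
Qd = 117 - 3*35 = 12
Qs = 11 + 1*35 = 46
Surplus = Qs - Qd = 46 - 12 = 34

34


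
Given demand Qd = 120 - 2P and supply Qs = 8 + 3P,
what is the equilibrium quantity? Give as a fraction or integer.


First find equilibrium price:
120 - 2P = 8 + 3P
P* = 112/5 = 112/5
Then substitute into demand:
Q* = 120 - 2 * 112/5 = 376/5

376/5


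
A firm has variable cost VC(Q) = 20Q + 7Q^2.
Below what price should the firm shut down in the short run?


AVC(Q) = VC(Q)/Q = 20 + 7Q
AVC is increasing in Q, so minimum AVC is at Q -> 0+.
Min AVC = 20
The firm should shut down if P < 20.

20


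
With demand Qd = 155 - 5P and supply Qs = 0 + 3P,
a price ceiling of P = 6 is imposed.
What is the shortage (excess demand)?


At P = 6:
Qd = 155 - 5*6 = 125
Qs = 0 + 3*6 = 18
Shortage = Qd - Qs = 125 - 18 = 107

107


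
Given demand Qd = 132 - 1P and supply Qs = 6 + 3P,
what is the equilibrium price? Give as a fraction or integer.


At equilibrium, Qd = Qs.
132 - 1P = 6 + 3P
132 - 6 = 1P + 3P
126 = 4P
P* = 126/4 = 63/2

63/2


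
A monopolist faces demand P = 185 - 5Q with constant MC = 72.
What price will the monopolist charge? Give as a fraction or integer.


MR = 185 - 10Q
Set MR = MC: 185 - 10Q = 72
Q* = 113/10
Substitute into demand:
P* = 185 - 5*113/10 = 257/2

257/2


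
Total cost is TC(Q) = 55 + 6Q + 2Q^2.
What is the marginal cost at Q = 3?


MC = dTC/dQ = 6 + 2*2*Q
At Q = 3:
MC = 6 + 4*3
MC = 6 + 12 = 18

18


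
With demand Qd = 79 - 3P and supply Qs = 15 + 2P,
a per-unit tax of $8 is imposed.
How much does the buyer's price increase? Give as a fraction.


With a per-unit tax, the buyer's price increase depends on relative slopes.
Supply slope: d = 2, Demand slope: b = 3
Buyer's price increase = d * tax / (b + d)
= 2 * 8 / (3 + 2)
= 16 / 5 = 16/5

16/5


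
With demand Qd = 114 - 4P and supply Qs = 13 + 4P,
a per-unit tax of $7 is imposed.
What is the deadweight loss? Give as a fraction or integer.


Pre-tax equilibrium quantity: Q* = 127/2
Post-tax equilibrium quantity: Q_tax = 99/2
Reduction in quantity: Q* - Q_tax = 14
DWL = (1/2) * tax * (Q* - Q_tax)
DWL = (1/2) * 7 * 14 = 49

49


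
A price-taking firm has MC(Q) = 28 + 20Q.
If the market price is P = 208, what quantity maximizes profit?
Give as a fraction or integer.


In perfect competition, profit is maximized where P = MC.
208 = 28 + 20Q
180 = 20Q
Q* = 180/20 = 9

9


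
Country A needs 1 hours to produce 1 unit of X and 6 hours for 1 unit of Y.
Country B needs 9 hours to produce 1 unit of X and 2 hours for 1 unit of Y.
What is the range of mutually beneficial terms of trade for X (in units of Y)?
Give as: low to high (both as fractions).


Opportunity cost of X for Country A = hours_X / hours_Y = 1/6 = 1/6 units of Y
Opportunity cost of X for Country B = hours_X / hours_Y = 9/2 = 9/2 units of Y
Terms of trade must be between the two opportunity costs.
Range: 1/6 to 9/2

1/6 to 9/2


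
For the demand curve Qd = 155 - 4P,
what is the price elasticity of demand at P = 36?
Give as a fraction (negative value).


dQ/dP = -4
At P = 36: Q = 155 - 4*36 = 11
E = (dQ/dP)(P/Q) = (-4)(36/11) = -144/11

-144/11


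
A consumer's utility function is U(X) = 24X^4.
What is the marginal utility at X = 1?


MU = dU/dX = 24*4*X^(4-1)
MU = 96*X^3
At X = 1:
MU = 96 * 1^3
MU = 96 * 1 = 96

96


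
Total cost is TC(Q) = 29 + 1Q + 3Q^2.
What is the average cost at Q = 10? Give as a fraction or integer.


TC(10) = 29 + 1*10 + 3*10^2
TC(10) = 29 + 10 + 300 = 339
AC = TC/Q = 339/10 = 339/10

339/10


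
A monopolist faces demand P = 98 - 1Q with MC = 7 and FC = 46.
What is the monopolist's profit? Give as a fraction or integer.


MR = MC: 98 - 2Q = 7
Q* = 91/2
P* = 98 - 1*91/2 = 105/2
Profit = (P* - MC)*Q* - FC
= (105/2 - 7)*91/2 - 46
= 91/2*91/2 - 46
= 8281/4 - 46 = 8097/4

8097/4
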